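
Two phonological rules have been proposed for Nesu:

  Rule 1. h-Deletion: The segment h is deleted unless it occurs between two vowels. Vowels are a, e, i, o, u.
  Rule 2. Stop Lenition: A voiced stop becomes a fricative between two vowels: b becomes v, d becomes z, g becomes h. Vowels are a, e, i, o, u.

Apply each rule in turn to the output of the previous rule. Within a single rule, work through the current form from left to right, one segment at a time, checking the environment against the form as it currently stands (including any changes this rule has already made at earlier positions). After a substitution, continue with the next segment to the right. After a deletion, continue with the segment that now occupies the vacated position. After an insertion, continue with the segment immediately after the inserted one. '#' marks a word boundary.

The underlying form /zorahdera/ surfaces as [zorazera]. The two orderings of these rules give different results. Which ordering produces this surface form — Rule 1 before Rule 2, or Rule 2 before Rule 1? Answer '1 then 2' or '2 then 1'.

Order 1 then 2:
  1 h-Deletion: [zorahdera] → [zoradera]
  2 Stop Lenition: [zoradera] → [zorazera]
  result: [zorazera]
Order 2 then 1:
  2 Stop Lenition: no change — [zorahdera]
  1 h-Deletion: [zorahdera] → [zoradera]
  result: [zoradera]

1 then 2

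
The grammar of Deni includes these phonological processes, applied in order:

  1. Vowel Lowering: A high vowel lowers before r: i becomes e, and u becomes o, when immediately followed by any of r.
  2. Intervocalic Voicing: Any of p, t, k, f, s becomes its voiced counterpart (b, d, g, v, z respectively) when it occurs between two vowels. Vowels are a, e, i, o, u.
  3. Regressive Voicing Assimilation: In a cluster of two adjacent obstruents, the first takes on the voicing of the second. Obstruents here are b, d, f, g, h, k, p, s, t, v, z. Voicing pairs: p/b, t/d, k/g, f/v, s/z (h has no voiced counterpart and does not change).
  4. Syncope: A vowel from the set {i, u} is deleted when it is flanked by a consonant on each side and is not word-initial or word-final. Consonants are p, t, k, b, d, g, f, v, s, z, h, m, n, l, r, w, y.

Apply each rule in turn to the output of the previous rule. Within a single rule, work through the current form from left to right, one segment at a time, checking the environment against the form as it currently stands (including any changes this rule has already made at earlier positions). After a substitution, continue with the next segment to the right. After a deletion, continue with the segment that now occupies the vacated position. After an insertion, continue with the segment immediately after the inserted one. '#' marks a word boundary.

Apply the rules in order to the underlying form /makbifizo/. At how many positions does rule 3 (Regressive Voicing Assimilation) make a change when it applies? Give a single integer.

1

1 Vowel Lowering: no change — [makbifizo]
2 Intervocalic Voicing: [makbifizo] → [makbivizo]
3 Regressive Voicing Assimilation: [makbivizo] → [magbivizo]
4 Syncope: [magbivizo] → [magbvzo]
Rule 3 changed 1 position(s).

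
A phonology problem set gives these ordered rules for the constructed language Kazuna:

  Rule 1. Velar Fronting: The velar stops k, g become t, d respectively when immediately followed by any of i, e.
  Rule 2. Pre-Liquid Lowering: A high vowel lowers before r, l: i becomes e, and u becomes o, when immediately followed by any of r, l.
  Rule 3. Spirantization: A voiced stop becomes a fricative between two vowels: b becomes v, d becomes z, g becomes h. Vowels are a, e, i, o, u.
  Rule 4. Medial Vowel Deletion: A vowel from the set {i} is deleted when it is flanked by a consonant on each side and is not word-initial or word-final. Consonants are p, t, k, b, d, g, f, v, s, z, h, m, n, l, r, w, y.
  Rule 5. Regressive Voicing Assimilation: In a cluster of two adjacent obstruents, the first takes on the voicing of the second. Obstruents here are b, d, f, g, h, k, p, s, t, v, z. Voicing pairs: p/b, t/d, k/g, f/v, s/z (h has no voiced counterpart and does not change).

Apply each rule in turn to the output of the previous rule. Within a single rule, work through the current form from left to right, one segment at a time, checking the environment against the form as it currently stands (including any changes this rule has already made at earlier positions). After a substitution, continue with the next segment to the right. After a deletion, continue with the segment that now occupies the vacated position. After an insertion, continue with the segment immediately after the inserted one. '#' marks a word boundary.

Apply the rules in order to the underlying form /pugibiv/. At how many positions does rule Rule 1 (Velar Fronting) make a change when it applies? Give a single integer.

1

Rule 1 Velar Fronting: [pugibiv] → [pudibiv]
Rule 2 Pre-Liquid Lowering: no change — [pudibiv]
Rule 3 Spirantization: [pudibiv] → [puziviv]
Rule 4 Medial Vowel Deletion: [puziviv] → [puzvv]
Rule 5 Regressive Voicing Assimilation: no change — [puzvv]
Rule Rule 1 changed 1 position(s).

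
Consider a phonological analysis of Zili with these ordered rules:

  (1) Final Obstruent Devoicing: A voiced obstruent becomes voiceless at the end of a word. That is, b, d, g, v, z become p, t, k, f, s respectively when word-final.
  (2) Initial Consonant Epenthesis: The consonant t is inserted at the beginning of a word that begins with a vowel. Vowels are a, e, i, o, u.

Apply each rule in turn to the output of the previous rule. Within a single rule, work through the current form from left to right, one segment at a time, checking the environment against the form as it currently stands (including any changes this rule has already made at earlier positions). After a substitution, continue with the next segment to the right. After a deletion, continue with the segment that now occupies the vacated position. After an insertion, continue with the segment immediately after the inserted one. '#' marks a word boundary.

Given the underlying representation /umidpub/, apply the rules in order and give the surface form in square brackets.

[tumidpup]

(1) Final Obstruent Devoicing: [umidpub] → [umidpup]
(2) Initial Consonant Epenthesis: [umidpup] → [tumidpup]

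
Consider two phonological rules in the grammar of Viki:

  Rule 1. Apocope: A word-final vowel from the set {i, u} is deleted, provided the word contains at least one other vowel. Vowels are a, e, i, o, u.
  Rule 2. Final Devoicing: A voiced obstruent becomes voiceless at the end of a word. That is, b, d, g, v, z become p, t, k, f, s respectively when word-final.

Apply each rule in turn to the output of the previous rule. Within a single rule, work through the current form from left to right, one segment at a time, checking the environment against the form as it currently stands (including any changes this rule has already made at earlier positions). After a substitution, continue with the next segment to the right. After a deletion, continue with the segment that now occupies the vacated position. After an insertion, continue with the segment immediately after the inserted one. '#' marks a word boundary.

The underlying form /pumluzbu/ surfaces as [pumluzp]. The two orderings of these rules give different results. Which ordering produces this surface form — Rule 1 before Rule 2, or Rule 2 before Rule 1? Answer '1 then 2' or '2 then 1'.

1 then 2

Order 1 then 2:
  1 Apocope: [pumluzbu] → [pumluzb]
  2 Final Devoicing: [pumluzb] → [pumluzp]
  result: [pumluzp]
Order 2 then 1:
  2 Final Devoicing: no change — [pumluzbu]
  1 Apocope: [pumluzbu] → [pumluzb]
  result: [pumluzb]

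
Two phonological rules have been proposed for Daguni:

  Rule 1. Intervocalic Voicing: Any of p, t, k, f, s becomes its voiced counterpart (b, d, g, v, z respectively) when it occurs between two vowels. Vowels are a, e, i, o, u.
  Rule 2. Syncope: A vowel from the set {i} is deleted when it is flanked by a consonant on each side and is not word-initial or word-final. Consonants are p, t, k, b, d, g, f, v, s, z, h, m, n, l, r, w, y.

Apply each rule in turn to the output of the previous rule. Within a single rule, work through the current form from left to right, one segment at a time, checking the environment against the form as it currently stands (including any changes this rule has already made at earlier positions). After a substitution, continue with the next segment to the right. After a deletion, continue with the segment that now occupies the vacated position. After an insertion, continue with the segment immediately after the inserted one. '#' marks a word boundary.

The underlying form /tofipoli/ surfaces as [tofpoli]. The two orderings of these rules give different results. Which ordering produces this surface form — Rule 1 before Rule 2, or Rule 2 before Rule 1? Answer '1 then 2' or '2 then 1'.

Order 1 then 2:
  1 Intervocalic Voicing: [tofipoli] → [toviboli]
  2 Syncope: [toviboli] → [tovboli]
  result: [tovboli]
Order 2 then 1:
  2 Syncope: [tofipoli] → [tofpoli]
  1 Intervocalic Voicing: no change — [tofpoli]
  result: [tofpoli]

2 then 1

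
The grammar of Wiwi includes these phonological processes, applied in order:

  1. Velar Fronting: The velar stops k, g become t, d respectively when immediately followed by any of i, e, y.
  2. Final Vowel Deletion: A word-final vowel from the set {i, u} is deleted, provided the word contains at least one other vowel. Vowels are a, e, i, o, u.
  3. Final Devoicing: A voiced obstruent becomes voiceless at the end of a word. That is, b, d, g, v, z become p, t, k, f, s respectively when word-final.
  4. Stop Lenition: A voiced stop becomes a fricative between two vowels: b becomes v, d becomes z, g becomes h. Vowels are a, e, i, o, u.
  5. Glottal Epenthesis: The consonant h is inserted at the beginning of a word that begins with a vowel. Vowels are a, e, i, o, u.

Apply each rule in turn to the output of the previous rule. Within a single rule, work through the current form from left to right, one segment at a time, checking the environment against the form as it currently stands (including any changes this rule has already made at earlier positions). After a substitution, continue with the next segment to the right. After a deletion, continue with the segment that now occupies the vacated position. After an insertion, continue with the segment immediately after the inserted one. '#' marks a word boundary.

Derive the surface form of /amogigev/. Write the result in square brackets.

[hamozizef]

1 Velar Fronting: [amogigev] → [amodidev]
2 Final Vowel Deletion: no change — [amodidev]
3 Final Devoicing: [amodidev] → [amodidef]
4 Stop Lenition: [amodidef] → [amozizef]
5 Glottal Epenthesis: [amozizef] → [hamozizef]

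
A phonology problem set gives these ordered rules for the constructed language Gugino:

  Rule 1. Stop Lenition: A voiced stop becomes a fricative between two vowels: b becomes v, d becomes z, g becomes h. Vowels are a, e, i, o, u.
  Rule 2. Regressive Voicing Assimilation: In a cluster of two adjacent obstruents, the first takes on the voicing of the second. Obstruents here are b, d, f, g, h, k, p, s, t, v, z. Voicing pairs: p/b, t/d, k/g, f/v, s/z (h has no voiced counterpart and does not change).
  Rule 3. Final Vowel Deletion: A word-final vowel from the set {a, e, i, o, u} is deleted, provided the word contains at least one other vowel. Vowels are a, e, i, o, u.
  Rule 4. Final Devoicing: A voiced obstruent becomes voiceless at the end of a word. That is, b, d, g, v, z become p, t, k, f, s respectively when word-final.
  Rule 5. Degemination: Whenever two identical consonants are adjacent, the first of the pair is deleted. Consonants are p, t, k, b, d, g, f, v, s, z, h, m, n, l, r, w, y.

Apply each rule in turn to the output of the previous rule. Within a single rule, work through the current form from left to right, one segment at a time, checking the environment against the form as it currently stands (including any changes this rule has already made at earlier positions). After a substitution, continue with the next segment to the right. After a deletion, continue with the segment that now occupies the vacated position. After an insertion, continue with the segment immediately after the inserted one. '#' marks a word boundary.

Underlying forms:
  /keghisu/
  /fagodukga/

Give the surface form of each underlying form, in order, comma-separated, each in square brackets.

/keghisu/:
  Rule 1 Stop Lenition: no change — [keghisu]
  Rule 2 Regressive Voicing Assimilation: [keghisu] → [kekhisu]
  Rule 3 Final Vowel Deletion: [kekhisu] → [kekhis]
  Rule 4 Final Devoicing: no change — [kekhis]
  Rule 5 Degemination: no change — [kekhis]
/fagodukga/:
  Rule 1 Stop Lenition: [fagodukga] → [fahozukga]
  Rule 2 Regressive Voicing Assimilation: [fahozukga] → [fahozugga]
  Rule 3 Final Vowel Deletion: [fahozugga] → [fahozugg]
  Rule 4 Final Devoicing: [fahozugg] → [fahozugk]
  Rule 5 Degemination: no change — [fahozugk]

[kekhis], [fahozugk]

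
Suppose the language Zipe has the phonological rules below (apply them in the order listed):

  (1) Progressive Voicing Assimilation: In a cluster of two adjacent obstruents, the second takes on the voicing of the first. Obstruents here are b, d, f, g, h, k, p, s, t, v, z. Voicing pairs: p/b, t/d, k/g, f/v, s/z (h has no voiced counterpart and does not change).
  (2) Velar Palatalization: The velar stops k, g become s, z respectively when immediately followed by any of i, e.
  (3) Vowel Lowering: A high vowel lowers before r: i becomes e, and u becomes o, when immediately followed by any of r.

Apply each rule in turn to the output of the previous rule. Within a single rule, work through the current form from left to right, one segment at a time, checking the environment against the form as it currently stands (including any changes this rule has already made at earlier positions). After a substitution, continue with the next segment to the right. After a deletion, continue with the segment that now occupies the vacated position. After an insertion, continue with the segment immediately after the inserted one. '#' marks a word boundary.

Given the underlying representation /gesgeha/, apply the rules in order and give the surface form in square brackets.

[zesseha]

(1) Progressive Voicing Assimilation: [gesgeha] → [geskeha]
(2) Velar Palatalization: [geskeha] → [zesseha]
(3) Vowel Lowering: no change — [zesseha]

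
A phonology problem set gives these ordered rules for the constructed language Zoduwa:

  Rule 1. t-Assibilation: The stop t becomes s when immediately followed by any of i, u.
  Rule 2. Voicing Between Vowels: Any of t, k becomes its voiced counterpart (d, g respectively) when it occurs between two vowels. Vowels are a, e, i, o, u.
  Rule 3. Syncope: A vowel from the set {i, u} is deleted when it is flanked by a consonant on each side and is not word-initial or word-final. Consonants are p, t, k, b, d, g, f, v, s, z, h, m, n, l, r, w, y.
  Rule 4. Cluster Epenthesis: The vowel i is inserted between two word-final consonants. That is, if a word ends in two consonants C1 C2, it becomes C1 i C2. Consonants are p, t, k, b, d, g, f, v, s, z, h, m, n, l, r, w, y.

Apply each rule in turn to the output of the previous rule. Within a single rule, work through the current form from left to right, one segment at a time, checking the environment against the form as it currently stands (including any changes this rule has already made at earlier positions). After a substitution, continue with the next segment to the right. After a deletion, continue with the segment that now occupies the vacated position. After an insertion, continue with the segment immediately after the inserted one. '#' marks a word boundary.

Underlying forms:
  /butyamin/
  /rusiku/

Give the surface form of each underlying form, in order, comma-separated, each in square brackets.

[btyamin], [rsgu]

/butyamin/:
  Rule 1 t-Assibilation: no change — [butyamin]
  Rule 2 Voicing Between Vowels: no change — [butyamin]
  Rule 3 Syncope: [butyamin] → [btyamn]
  Rule 4 Cluster Epenthesis: [btyamn] → [btyamin]
/rusiku/:
  Rule 1 t-Assibilation: no change — [rusiku]
  Rule 2 Voicing Between Vowels: [rusiku] → [rusigu]
  Rule 3 Syncope: [rusigu] → [rsgu]
  Rule 4 Cluster Epenthesis: no change — [rsgu]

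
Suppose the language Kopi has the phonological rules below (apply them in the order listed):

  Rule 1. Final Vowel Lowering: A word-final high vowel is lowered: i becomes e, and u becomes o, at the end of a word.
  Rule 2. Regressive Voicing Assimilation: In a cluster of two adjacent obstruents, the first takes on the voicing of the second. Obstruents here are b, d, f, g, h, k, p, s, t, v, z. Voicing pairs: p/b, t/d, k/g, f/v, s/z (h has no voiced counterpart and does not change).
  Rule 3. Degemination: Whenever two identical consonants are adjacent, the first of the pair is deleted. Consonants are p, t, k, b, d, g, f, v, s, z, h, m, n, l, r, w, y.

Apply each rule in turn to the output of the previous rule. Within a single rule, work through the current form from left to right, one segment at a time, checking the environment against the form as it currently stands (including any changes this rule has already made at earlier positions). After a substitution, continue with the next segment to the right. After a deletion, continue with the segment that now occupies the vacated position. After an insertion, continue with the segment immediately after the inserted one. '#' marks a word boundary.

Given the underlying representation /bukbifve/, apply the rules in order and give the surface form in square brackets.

Rule 1 Final Vowel Lowering: no change — [bukbifve]
Rule 2 Regressive Voicing Assimilation: [bukbifve] → [bugbivve]
Rule 3 Degemination: [bugbivve] → [bugbive]

[bugbive]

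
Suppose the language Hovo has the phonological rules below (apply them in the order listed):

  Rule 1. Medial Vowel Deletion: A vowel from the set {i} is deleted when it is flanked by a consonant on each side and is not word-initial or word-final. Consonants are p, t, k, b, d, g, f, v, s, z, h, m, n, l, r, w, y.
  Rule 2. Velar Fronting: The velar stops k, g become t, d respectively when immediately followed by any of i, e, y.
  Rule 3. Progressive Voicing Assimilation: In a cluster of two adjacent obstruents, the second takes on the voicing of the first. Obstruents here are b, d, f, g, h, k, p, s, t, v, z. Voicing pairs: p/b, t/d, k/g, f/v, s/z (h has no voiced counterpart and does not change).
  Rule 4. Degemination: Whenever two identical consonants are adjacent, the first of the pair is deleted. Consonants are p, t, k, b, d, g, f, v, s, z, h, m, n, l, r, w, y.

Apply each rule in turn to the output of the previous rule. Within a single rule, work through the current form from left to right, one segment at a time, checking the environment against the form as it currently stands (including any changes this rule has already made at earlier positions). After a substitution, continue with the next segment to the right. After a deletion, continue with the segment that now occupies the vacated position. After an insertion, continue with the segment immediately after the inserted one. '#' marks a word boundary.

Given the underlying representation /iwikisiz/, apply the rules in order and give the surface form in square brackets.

[iwks]

Rule 1 Medial Vowel Deletion: [iwikisiz] → [iwksz]
Rule 2 Velar Fronting: no change — [iwksz]
Rule 3 Progressive Voicing Assimilation: [iwksz] → [iwkss]
Rule 4 Degemination: [iwkss] → [iwks]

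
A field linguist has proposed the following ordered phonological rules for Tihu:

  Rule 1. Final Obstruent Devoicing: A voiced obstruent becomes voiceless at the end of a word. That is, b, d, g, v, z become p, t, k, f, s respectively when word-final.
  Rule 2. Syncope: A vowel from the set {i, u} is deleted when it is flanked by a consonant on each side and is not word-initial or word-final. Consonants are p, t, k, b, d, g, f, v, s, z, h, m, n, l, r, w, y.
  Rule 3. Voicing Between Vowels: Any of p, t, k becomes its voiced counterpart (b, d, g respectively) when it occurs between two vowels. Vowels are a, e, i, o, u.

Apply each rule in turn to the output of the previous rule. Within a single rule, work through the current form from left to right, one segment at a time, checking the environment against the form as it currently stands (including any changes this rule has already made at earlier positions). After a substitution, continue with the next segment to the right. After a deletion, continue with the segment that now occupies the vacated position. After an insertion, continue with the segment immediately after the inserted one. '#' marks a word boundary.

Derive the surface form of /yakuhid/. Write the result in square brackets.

Rule 1 Final Obstruent Devoicing: [yakuhid] → [yakuhit]
Rule 2 Syncope: [yakuhit] → [yakht]
Rule 3 Voicing Between Vowels: no change — [yakht]

[yakht]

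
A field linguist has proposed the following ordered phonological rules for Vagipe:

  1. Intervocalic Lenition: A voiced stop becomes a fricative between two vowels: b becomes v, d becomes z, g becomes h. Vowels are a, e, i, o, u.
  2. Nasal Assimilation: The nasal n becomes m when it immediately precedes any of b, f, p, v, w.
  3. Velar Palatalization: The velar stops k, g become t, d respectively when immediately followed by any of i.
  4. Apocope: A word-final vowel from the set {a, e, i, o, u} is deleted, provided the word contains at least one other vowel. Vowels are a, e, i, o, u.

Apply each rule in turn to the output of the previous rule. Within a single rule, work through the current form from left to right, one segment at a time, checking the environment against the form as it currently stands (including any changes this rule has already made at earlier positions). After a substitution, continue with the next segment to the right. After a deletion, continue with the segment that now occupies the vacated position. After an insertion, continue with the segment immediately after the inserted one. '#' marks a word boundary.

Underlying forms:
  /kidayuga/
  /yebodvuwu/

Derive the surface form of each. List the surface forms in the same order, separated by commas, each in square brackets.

[tizayuh], [yevodvuw]

/kidayuga/:
  1 Intervocalic Lenition: [kidayuga] → [kizayuha]
  2 Nasal Assimilation: no change — [kizayuha]
  3 Velar Palatalization: [kizayuha] → [tizayuha]
  4 Apocope: [tizayuha] → [tizayuh]
/yebodvuwu/:
  1 Intervocalic Lenition: [yebodvuwu] → [yevodvuwu]
  2 Nasal Assimilation: no change — [yevodvuwu]
  3 Velar Palatalization: no change — [yevodvuwu]
  4 Apocope: [yevodvuwu] → [yevodvuw]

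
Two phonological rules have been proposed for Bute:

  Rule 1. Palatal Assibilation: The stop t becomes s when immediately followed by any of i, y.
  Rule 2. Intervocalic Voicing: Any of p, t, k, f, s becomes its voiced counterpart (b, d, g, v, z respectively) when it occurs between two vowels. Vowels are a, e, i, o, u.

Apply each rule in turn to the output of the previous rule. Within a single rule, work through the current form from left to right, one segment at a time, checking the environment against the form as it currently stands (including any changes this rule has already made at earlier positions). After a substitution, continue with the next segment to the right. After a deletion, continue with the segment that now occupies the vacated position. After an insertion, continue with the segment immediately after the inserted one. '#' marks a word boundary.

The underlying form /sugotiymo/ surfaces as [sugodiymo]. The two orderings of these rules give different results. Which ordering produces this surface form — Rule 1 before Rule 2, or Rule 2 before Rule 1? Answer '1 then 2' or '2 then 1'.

2 then 1

Order 1 then 2:
  1 Palatal Assibilation: [sugotiymo] → [sugosiymo]
  2 Intervocalic Voicing: [sugosiymo] → [sugoziymo]
  result: [sugoziymo]
Order 2 then 1:
  2 Intervocalic Voicing: [sugotiymo] → [sugodiymo]
  1 Palatal Assibilation: no change — [sugodiymo]
  result: [sugodiymo]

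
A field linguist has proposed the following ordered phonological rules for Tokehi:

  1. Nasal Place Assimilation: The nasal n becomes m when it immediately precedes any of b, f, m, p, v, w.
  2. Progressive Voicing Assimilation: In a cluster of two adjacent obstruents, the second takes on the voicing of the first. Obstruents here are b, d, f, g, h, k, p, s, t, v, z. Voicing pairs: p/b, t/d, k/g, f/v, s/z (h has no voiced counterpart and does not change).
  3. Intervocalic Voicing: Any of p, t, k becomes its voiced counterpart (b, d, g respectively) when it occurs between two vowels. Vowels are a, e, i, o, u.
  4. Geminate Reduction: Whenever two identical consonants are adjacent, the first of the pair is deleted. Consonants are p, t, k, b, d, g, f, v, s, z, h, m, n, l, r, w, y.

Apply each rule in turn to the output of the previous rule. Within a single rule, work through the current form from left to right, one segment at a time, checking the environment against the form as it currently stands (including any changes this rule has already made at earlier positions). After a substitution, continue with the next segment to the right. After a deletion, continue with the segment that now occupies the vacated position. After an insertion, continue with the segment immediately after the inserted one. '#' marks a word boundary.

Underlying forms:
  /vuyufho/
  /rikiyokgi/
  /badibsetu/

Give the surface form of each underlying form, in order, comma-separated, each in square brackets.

/vuyufho/:
  1 Nasal Place Assimilation: no change — [vuyufho]
  2 Progressive Voicing Assimilation: no change — [vuyufho]
  3 Intervocalic Voicing: no change — [vuyufho]
  4 Geminate Reduction: no change — [vuyufho]
/rikiyokgi/:
  1 Nasal Place Assimilation: no change — [rikiyokgi]
  2 Progressive Voicing Assimilation: [rikiyokgi] → [rikiyokki]
  3 Intervocalic Voicing: [rikiyokki] → [rigiyokki]
  4 Geminate Reduction: [rigiyokki] → [rigiyoki]
/badibsetu/:
  1 Nasal Place Assimilation: no change — [badibsetu]
  2 Progressive Voicing Assimilation: [badibsetu] → [badibzetu]
  3 Intervocalic Voicing: [badibzetu] → [badibzedu]
  4 Geminate Reduction: no change — [badibzedu]

[vuyufho], [rigiyoki], [badibzedu]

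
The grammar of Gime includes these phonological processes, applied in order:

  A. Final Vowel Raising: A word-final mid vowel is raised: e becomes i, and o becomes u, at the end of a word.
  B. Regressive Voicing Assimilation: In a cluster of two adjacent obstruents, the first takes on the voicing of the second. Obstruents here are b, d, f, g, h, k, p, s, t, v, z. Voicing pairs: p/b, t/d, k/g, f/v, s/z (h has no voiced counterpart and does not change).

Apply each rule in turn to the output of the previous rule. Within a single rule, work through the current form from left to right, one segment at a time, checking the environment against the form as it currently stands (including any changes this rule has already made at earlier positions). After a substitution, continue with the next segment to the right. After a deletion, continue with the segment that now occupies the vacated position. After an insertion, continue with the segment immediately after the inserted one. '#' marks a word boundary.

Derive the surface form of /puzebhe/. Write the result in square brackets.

A Final Vowel Raising: [puzebhe] → [puzebhi]
B Regressive Voicing Assimilation: [puzebhi] → [puzephi]

[puzephi]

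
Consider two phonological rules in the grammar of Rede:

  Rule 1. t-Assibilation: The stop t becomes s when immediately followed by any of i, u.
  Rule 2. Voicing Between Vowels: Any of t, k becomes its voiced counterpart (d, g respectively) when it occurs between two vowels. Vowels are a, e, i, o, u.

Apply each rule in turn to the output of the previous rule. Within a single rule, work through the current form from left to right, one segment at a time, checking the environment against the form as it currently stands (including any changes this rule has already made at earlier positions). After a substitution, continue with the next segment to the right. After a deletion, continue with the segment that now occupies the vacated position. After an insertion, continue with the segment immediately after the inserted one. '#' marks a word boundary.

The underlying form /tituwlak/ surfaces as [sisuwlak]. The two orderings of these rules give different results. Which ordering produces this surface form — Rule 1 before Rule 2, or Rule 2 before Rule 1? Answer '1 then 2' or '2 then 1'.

1 then 2

Order 1 then 2:
  1 t-Assibilation: [tituwlak] → [sisuwlak]
  2 Voicing Between Vowels: no change — [sisuwlak]
  result: [sisuwlak]
Order 2 then 1:
  2 Voicing Between Vowels: [tituwlak] → [tiduwlak]
  1 t-Assibilation: [tiduwlak] → [siduwlak]
  result: [siduwlak]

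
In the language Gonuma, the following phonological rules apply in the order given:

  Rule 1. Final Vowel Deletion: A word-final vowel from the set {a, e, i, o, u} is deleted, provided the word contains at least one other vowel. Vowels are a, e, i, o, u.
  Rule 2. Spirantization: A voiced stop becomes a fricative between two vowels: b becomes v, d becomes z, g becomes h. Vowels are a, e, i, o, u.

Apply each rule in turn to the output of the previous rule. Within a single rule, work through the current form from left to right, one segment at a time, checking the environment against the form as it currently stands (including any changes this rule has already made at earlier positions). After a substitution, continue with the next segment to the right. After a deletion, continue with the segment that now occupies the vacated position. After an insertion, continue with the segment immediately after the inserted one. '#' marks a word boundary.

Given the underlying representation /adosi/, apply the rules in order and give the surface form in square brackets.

Rule 1 Final Vowel Deletion: [adosi] → [ados]
Rule 2 Spirantization: [ados] → [azos]

[azos]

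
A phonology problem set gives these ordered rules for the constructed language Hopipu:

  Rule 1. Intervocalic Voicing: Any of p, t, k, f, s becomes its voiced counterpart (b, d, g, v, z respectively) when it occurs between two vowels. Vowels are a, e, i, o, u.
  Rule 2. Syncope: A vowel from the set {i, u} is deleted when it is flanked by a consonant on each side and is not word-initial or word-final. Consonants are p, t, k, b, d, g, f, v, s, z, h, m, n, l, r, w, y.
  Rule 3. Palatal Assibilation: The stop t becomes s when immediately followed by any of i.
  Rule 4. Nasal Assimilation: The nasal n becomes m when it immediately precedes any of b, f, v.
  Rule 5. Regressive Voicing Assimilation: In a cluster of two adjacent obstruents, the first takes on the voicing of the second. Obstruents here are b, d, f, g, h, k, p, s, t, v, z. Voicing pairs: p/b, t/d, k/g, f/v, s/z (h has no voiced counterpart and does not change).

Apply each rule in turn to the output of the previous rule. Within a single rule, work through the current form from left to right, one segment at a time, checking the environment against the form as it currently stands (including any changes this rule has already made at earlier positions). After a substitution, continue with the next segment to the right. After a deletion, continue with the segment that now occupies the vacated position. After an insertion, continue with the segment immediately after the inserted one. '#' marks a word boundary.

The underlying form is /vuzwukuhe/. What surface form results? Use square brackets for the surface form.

[vzwkhe]

Rule 1 Intervocalic Voicing: [vuzwukuhe] → [vuzwuguhe]
Rule 2 Syncope: [vuzwuguhe] → [vzwghe]
Rule 3 Palatal Assibilation: no change — [vzwghe]
Rule 4 Nasal Assimilation: no change — [vzwghe]
Rule 5 Regressive Voicing Assimilation: [vzwghe] → [vzwkhe]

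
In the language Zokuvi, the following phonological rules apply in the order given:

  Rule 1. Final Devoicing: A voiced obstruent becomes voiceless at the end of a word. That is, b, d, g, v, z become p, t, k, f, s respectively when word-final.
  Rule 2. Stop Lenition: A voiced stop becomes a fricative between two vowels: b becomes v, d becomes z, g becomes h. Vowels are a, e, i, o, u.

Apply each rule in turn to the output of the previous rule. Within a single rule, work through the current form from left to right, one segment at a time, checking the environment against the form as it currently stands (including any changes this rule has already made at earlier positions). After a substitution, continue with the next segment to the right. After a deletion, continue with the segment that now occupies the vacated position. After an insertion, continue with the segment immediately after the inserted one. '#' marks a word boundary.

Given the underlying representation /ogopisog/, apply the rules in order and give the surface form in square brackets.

[ohopisok]

Rule 1 Final Devoicing: [ogopisog] → [ogopisok]
Rule 2 Stop Lenition: [ogopisok] → [ohopisok]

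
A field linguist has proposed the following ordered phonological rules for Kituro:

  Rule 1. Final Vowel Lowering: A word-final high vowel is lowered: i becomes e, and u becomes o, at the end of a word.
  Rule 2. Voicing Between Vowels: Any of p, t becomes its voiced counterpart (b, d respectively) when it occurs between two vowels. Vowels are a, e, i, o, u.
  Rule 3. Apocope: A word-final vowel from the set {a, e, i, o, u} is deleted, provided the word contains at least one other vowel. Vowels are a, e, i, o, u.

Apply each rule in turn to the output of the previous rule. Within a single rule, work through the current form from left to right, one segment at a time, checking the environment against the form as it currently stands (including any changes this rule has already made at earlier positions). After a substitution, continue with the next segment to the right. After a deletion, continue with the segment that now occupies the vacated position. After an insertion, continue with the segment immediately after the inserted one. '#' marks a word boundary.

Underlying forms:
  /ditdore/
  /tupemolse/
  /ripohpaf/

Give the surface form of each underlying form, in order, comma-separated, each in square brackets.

/ditdore/:
  Rule 1 Final Vowel Lowering: no change — [ditdore]
  Rule 2 Voicing Between Vowels: no change — [ditdore]
  Rule 3 Apocope: [ditdore] → [ditdor]
/tupemolse/:
  Rule 1 Final Vowel Lowering: no change — [tupemolse]
  Rule 2 Voicing Between Vowels: [tupemolse] → [tubemolse]
  Rule 3 Apocope: [tubemolse] → [tubemols]
/ripohpaf/:
  Rule 1 Final Vowel Lowering: no change — [ripohpaf]
  Rule 2 Voicing Between Vowels: [ripohpaf] → [ribohpaf]
  Rule 3 Apocope: no change — [ribohpaf]

[ditdor], [tubemols], [ribohpaf]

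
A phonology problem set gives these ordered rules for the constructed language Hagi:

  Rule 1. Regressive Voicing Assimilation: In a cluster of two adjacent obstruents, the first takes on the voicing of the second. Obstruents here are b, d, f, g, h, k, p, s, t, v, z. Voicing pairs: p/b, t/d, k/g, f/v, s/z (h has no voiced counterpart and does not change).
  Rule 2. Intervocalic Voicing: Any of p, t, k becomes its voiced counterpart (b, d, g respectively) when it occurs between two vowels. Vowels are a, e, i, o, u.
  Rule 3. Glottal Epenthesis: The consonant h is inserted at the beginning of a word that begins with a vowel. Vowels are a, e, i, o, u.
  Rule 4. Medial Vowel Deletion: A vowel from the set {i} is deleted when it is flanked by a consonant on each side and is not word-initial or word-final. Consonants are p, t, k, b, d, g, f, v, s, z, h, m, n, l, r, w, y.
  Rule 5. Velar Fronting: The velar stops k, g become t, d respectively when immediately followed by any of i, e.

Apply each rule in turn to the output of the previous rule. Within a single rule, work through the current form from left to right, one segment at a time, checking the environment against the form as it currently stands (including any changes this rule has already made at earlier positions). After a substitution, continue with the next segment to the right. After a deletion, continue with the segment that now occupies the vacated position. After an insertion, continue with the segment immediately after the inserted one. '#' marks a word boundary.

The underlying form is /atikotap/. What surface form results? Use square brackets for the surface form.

[hadgodap]

Rule 1 Regressive Voicing Assimilation: no change — [atikotap]
Rule 2 Intervocalic Voicing: [atikotap] → [adigodap]
Rule 3 Glottal Epenthesis: [adigodap] → [hadigodap]
Rule 4 Medial Vowel Deletion: [hadigodap] → [hadgodap]
Rule 5 Velar Fronting: no change — [hadgodap]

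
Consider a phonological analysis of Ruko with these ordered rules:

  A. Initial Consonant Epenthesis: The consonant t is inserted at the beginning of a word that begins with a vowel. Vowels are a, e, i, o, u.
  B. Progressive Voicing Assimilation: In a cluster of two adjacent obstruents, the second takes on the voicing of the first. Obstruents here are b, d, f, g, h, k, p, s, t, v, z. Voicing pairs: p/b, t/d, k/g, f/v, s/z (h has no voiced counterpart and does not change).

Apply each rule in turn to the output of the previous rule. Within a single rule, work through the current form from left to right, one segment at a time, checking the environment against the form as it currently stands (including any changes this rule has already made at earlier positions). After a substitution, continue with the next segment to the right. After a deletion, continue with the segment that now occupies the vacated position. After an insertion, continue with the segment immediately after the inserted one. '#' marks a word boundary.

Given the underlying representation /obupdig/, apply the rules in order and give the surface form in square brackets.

A Initial Consonant Epenthesis: [obupdig] → [tobupdig]
B Progressive Voicing Assimilation: [tobupdig] → [tobuptig]

[tobuptig]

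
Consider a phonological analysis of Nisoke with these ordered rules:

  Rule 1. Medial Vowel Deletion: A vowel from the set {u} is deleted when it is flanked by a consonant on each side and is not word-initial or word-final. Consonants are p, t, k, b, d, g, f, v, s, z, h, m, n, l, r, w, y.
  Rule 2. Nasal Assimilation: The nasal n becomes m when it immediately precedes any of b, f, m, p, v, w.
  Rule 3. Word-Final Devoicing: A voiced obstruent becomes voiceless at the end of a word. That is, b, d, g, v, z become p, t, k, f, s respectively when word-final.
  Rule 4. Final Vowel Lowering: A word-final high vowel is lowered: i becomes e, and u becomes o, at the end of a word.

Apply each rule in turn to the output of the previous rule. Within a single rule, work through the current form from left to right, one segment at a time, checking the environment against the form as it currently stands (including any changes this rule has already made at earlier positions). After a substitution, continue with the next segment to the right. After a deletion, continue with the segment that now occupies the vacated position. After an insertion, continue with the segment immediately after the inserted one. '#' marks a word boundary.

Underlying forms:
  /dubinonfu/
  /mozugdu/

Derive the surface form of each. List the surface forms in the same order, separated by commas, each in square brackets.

/dubinonfu/:
  Rule 1 Medial Vowel Deletion: [dubinonfu] → [dbinonfu]
  Rule 2 Nasal Assimilation: [dbinonfu] → [dbinomfu]
  Rule 3 Word-Final Devoicing: no change — [dbinomfu]
  Rule 4 Final Vowel Lowering: [dbinomfu] → [dbinomfo]
/mozugdu/:
  Rule 1 Medial Vowel Deletion: [mozugdu] → [mozgdu]
  Rule 2 Nasal Assimilation: no change — [mozgdu]
  Rule 3 Word-Final Devoicing: no change — [mozgdu]
  Rule 4 Final Vowel Lowering: [mozgdu] → [mozgdo]

[dbinomfo], [mozgdo]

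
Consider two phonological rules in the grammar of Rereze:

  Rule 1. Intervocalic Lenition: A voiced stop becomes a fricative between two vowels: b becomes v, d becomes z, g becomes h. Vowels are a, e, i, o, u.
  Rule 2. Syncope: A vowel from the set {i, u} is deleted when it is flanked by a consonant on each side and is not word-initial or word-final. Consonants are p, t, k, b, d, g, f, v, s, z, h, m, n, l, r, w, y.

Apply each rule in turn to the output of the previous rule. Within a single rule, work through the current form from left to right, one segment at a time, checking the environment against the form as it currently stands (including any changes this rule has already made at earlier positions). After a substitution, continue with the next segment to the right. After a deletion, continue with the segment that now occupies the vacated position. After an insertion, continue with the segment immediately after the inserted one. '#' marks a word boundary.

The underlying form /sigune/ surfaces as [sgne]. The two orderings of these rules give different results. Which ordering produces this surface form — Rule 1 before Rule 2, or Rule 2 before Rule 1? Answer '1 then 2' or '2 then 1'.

Order 1 then 2:
  1 Intervocalic Lenition: [sigune] → [sihune]
  2 Syncope: [sihune] → [shne]
  result: [shne]
Order 2 then 1:
  2 Syncope: [sigune] → [sgne]
  1 Intervocalic Lenition: no change — [sgne]
  result: [sgne]

2 then 1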